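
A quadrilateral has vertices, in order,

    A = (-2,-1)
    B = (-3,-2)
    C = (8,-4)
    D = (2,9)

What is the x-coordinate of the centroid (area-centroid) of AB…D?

187/75

Apply the shoelace formula. First the cross-terms c_i = x_i·y_{i+1} − x_{i+1}·y_i:
  1, 28, 80, 16  ⇒  2A = 125, A = 62.5.
Then Σ (x_i + x_{i+1})·c_i = 935, so x̄ = 935 / (6·62.5) = 187/75.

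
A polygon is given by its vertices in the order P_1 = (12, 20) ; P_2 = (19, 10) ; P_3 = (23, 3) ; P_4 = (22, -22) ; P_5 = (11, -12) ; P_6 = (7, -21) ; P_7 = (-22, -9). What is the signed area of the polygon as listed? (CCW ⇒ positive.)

-1015.5

P_1→P_2: (12)(10) − (19)(20) = -260
P_2→P_3: (19)(3) − (23)(10) = -173
P_3→P_4: (23)(-22) − (22)(3) = -572
P_4→P_5: (22)(-12) − (11)(-22) = -22
P_5→P_6: (11)(-21) − (7)(-12) = -147
P_6→P_7: (7)(-9) − (-22)(-21) = -525
P_7→P_1: (-22)(20) − (12)(-9) = -332
Σ = -2031
Signed area = Σ/2 = -1015.5 (negative ⇒ clockwise traversal).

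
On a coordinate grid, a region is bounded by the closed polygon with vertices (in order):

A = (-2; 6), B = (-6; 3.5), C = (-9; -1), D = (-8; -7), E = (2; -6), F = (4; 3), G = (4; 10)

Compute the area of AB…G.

Apply Gauss's area formula: 2A = Σ (x_i·y_{i+1} − x_{i+1}·y_i), indices taken mod 7.
Cross-terms: 29, 37.5, 55, 62, 30, 28, 44  ⇒  Σ = 285.5
Area = |Σ|/2 = 142.75.

142.75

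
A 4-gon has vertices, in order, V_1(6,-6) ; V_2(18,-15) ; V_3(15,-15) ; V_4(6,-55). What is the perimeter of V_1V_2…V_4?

108

|V_1V_2| = √((12)² + (-9)²) = √225 = 15
|V_2V_3| = √((-3)² + (0)²) = √9 = 3
|V_3V_4| = √((-9)² + (-40)²) = √1681 = 41
|V_4V_1| = √((0)² + (49)²) = √2401 = 49
Perimeter = 15 + 3 + 41 + 49 = 108.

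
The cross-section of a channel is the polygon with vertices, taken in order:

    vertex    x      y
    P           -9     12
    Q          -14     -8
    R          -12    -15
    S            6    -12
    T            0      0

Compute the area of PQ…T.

294

Apply the surveyor's formula: 2A = Σ (x_i·y_{i+1} − x_{i+1}·y_i), indices taken mod 5.
Cross-terms: 240, 114, 234, 0, 0  ⇒  Σ = 588
Area = |Σ|/2 = 294.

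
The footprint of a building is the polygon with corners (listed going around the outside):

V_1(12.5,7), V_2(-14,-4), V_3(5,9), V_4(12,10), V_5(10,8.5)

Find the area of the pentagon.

Cross-terms: 48, -106, -58, 2, -36.25  ⇒  Σ = -150.25
Area = |Σ|/2 = 75.125.

75.125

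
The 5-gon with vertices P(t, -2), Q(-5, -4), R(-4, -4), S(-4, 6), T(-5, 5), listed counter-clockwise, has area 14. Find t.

Write out the shoelace sum; only the two edges meeting at P involve t:
2·Area = [((-5)·(-2) − t·5) + (t·(-4) − (-5)·(-2))] + -26
       = -9·t + -26 = 28
⇒ t = -6.

-6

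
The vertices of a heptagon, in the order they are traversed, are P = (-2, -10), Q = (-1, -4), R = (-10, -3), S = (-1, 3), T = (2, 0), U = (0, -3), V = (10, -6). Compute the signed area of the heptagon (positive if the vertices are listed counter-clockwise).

P→Q: (-2)(-4) − (-1)(-10) = -2
Q→R: (-1)(-3) − (-10)(-4) = -37
R→S: (-10)(3) − (-1)(-3) = -33
S→T: (-1)(0) − (2)(3) = -6
T→U: (2)(-3) − (0)(0) = -6
U→V: (0)(-6) − (10)(-3) = 30
V→P: (10)(-10) − (-2)(-6) = -112
Σ = -166
Signed area = Σ/2 = -83 (negative ⇒ clockwise traversal).

-83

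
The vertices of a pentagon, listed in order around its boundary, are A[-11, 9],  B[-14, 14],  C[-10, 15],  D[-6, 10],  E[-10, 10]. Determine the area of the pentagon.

Cross-terms: -28, -70, -10, 40, 20  ⇒  Σ = -48
Area = |Σ|/2 = 24.

24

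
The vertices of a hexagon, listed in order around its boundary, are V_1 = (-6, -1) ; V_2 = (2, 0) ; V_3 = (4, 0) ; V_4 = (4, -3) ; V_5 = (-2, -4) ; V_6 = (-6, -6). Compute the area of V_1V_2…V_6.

Apply the surveyor's formula: 2A = Σ (x_i·y_{i+1} − x_{i+1}·y_i), indices taken mod 6.
V_1→V_2: (-6)(0) − (2)(-1) = 2
V_2→V_3: (2)(0) − (4)(0) = 0
V_3→V_4: (4)(-3) − (4)(0) = -12
V_4→V_5: (4)(-4) − (-2)(-3) = -22
V_5→V_6: (-2)(-6) − (-6)(-4) = -12
V_6→V_1: (-6)(-1) − (-6)(-6) = -30
Σ = -74
Area = |Σ|/2 = 37.

37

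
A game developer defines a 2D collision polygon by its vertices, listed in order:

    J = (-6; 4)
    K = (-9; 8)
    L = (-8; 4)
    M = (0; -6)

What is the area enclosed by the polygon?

Apply the surveyor's formula: 2A = Σ (x_i·y_{i+1} − x_{i+1}·y_i), indices taken mod 4.
Σ = (-12) + (28) + (48) + (-36) = 28
Area = |Σ|/2 = 14.

14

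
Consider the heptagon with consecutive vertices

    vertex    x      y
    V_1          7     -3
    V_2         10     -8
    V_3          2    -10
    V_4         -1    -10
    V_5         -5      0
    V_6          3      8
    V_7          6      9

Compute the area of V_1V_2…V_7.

166

Apply the shoelace (surveyor's) formula: 2A = Σ (x_i·y_{i+1} − x_{i+1}·y_i), indices taken mod 7.
Cross-terms: -26, -84, -30, -50, -40, -21, -81  ⇒  Σ = -332
Area = |Σ|/2 = 166.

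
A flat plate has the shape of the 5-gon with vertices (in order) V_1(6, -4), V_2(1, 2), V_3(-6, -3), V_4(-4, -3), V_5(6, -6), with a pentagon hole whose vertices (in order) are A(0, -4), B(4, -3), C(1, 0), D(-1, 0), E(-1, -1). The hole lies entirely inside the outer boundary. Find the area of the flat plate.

Outer boundary:
Apply Gauss's area formula: 2A = Σ (x_i·y_{i+1} − x_{i+1}·y_i), indices taken mod 5.
Cross-terms: 16, 9, 6, 42, 12  ⇒  Σ = 85
Area = |Σ|/2 = 42.5.
Hole:
Apply the surveyor's formula: 2A = Σ (x_i·y_{i+1} − x_{i+1}·y_i), indices taken mod 5.
Σ = (16) + (3) + (0) + (1) + (4) = 24
Area = |Σ|/2 = 12.
Net area = 42.5 − 12 = 30.5.

30.5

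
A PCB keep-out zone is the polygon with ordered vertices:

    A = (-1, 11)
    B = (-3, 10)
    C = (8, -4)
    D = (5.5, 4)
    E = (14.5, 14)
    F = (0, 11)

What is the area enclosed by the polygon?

99.25

Apply the surveyor's formula: 2A = Σ (x_i·y_{i+1} − x_{i+1}·y_i), indices taken mod 6.
Cross-terms: 23, -68, 54, 19, 159.5, 11  ⇒  Σ = 198.5
Area = |Σ|/2 = 99.25.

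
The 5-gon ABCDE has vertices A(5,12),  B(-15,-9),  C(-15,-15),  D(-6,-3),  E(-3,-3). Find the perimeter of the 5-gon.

|AB| = √((-20)² + (-21)²) = √841 = 29
|BC| = √((0)² + (-6)²) = √36 = 6
|CD| = √((9)² + (12)²) = √225 = 15
|DE| = √((3)² + (0)²) = √9 = 3
|EA| = √((8)² + (15)²) = √289 = 17
Perimeter = 29 + 6 + 15 + 3 + 17 = 70.

70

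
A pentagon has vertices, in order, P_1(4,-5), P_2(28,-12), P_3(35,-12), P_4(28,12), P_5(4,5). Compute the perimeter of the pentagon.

92

|P_1P_2| = √((24)² + (-7)²) = √625 = 25
|P_2P_3| = √((7)² + (0)²) = √49 = 7
|P_3P_4| = √((-7)² + (24)²) = √625 = 25
|P_4P_5| = √((-24)² + (-7)²) = √625 = 25
|P_5P_1| = √((0)² + (-10)²) = √100 = 10
Perimeter = 25 + 7 + 25 + 25 + 10 = 92.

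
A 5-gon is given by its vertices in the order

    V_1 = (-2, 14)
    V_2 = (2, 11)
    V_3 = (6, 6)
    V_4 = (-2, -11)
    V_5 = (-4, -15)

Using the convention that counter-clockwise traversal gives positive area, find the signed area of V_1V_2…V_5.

Apply Gauss's area formula: 2A = Σ (x_i·y_{i+1} − x_{i+1}·y_i), indices taken mod 5.
Σ = (-50) + (-54) + (-54) + (-14) + (-86) = -258
Signed area = Σ/2 = -129 (negative ⇒ clockwise traversal).

-129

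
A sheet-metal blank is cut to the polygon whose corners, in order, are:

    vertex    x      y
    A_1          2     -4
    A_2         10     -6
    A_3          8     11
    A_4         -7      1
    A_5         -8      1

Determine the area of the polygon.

151

Apply the shoelace (surveyor's) formula: 2A = Σ (x_i·y_{i+1} − x_{i+1}·y_i), indices taken mod 5.
Cross-terms: 28, 158, 85, 1, 30  ⇒  Σ = 302
Area = |Σ|/2 = 151.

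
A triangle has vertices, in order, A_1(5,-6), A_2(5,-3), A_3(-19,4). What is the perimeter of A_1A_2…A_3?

54

|A_1A_2| = √((0)² + (3)²) = √9 = 3
|A_2A_3| = √((-24)² + (7)²) = √625 = 25
|A_3A_1| = √((24)² + (-10)²) = √676 = 26
Perimeter = 3 + 25 + 26 = 54.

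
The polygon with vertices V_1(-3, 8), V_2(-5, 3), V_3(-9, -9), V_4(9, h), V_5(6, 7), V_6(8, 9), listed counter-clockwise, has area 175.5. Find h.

The doubled signed area Σ (x_i y_{i+1} − x_{i+1} y_i) is linear in h.
With h=0 it equals 336; the coefficient of h is -15 (from the two edges through V_4).
So -15·h + 336 = 2·175.5 = 351 ⇒ h = -1.

-1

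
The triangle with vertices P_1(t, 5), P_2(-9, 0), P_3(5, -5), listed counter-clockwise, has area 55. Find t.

-1

Write out the shoelace sum; only the two edges meeting at P_1 involve t:
2·Area = [(5·5 − t·(-5)) + (t·0 − (-9)·5)] + 45
       = 5·t + 115 = 110
⇒ t = -1.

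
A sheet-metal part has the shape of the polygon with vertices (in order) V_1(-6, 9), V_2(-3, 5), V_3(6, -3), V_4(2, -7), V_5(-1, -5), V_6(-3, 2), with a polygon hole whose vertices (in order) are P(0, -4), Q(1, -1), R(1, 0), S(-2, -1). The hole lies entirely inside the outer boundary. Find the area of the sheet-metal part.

Outer boundary:
Σ = (-3) + (-21) + (-36) + (-17) + (-17) + (-15) = -109
Area = |Σ|/2 = 54.5.
Hole:
Σ = (4) + (1) + (-1) + (8) = 12
Area = |Σ|/2 = 6.
Net area = 54.5 − 6 = 48.5.

48.5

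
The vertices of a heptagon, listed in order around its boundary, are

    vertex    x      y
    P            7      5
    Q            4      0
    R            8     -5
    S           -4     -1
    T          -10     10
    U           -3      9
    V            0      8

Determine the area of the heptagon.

129

Apply Gauss's area formula: 2A = Σ (x_i·y_{i+1} − x_{i+1}·y_i), indices taken mod 7.
Σ = (-20) + (-20) + (-28) + (-50) + (-60) + (-24) + (-56) = -258
Area = |Σ|/2 = 129.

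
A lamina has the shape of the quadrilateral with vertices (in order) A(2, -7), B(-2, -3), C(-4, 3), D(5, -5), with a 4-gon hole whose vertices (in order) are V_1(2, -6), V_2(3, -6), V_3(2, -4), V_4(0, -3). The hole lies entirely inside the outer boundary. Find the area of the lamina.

Outer boundary:
Apply Gauss's area formula: 2A = Σ (x_i·y_{i+1} − x_{i+1}·y_i), indices taken mod 4.
A→B: (2)(-3) − (-2)(-7) = -20
B→C: (-2)(3) − (-4)(-3) = -18
C→D: (-4)(-5) − (5)(3) = 5
D→A: (5)(-7) − (2)(-5) = -25
Σ = -58
Area = |Σ|/2 = 29.
Hole:
Apply the surveyor's formula: 2A = Σ (x_i·y_{i+1} − x_{i+1}·y_i), indices taken mod 4.
V_1→V_2: (2)(-6) − (3)(-6) = 6
V_2→V_3: (3)(-4) − (2)(-6) = 0
V_3→V_4: (2)(-3) − (0)(-4) = -6
V_4→V_1: (0)(-6) − (2)(-3) = 6
Σ = 6
Area = |Σ|/2 = 3.
Net area = 29 − 3 = 26.

26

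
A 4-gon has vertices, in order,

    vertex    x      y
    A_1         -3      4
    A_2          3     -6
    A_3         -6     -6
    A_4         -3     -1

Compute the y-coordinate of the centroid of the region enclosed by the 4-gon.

-3

Apply the shoelace (surveyor's) formula. First the cross-terms c_i = x_i·y_{i+1} − x_{i+1}·y_i:
  6, -54, -12, -15  ⇒  2A = -75, A = -37.5.
Then Σ (y_i + y_{i+1})·c_i = 675, so ȳ = 675 / (6·(-37.5)) = -3.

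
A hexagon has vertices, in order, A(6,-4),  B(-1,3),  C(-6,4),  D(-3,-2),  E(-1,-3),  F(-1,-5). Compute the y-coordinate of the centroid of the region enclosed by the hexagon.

Apply the shoelace (surveyor's) formula. First the cross-terms c_i = x_i·y_{i+1} − x_{i+1}·y_i:
  14, 14, 24, 7, 2, 34  ⇒  2A = 95, A = 47.5.
Then Σ (y_i + y_{i+1})·c_i = -225, so ȳ = -225 / (6·47.5) = -15/19.

-15/19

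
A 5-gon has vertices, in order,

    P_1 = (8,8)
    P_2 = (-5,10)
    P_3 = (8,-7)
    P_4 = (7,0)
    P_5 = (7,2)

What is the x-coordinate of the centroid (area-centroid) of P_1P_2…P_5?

878/267

Apply the shoelace formula. First the cross-terms c_i = x_i·y_{i+1} − x_{i+1}·y_i:
  120, -45, 49, 14, 40  ⇒  2A = 178, A = 89.
Then Σ (x_i + x_{i+1})·c_i = 1756, so x̄ = 1756 / (6·89) = 878/267.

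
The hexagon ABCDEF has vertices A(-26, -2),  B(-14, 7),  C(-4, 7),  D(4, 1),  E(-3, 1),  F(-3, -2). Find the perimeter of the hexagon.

68

|AB| = √((12)² + (9)²) = √225 = 15
|BC| = √((10)² + (0)²) = √100 = 10
|CD| = √((8)² + (-6)²) = √100 = 10
|DE| = √((-7)² + (0)²) = √49 = 7
|EF| = √((0)² + (-3)²) = √9 = 3
|FA| = √((-23)² + (0)²) = √529 = 23
Perimeter = 15 + 10 + 10 + 7 + 3 + 23 = 68.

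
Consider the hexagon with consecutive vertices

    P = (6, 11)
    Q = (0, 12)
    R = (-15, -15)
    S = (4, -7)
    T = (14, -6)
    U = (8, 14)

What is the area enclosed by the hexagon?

369.5

Cross-terms: 72, 180, 165, 74, 244, 4  ⇒  Σ = 739
Area = |Σ|/2 = 369.5.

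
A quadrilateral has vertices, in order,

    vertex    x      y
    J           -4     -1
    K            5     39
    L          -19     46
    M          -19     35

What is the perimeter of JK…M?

|JK| = √((9)² + (40)²) = √1681 = 41
|KL| = √((-24)² + (7)²) = √625 = 25
|LM| = √((0)² + (-11)²) = √121 = 11
|MJ| = √((15)² + (-36)²) = √1521 = 39
Perimeter = 41 + 25 + 11 + 39 = 116.

116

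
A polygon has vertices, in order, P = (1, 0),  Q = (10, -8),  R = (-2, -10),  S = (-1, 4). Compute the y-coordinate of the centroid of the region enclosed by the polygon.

Apply the shoelace formula. First the cross-terms c_i = x_i·y_{i+1} − x_{i+1}·y_i:
  -8, -116, -18, -4  ⇒  2A = -146, A = -73.
Then Σ (y_i + y_{i+1})·c_i = 2244, so ȳ = 2244 / (6·(-73)) = -374/73.

-374/73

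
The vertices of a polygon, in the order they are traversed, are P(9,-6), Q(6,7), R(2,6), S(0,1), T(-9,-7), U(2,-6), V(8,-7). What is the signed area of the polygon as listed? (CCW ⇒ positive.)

124.5

Σ = (99) + (22) + (2) + (9) + (68) + (34) + (15) = 249
Signed area = Σ/2 = 124.5 (positive ⇒ counter-clockwise traversal).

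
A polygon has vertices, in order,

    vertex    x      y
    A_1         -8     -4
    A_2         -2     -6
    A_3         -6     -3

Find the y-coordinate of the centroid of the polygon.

-13/3

Apply the shoelace formula. First the cross-terms c_i = x_i·y_{i+1} − x_{i+1}·y_i:
  40, -30, 0  ⇒  2A = 10, A = 5.
Then Σ (y_i + y_{i+1})·c_i = -130, so ȳ = -130 / (6·5) = -13/3.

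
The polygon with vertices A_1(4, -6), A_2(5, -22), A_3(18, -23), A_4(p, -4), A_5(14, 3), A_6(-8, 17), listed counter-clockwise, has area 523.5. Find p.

23

The doubled signed area Σ (x_i y_{i+1} − x_{i+1} y_i) is linear in p.
With p=0 it equals 449; the coefficient of p is 26 (from the two edges through A_4).
So 26·p + 449 = 2·523.5 = 1047 ⇒ p = 23.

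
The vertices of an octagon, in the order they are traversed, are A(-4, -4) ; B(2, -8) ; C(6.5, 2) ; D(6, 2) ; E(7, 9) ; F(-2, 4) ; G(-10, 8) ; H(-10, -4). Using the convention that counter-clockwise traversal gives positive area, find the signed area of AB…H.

175.5

Apply the shoelace formula: 2A = Σ (x_i·y_{i+1} − x_{i+1}·y_i), indices taken mod 8.
A→B: (-4)(-8) − (2)(-4) = 40
B→C: (2)(2) − (6.5)(-8) = 56
C→D: (6.5)(2) − (6)(2) = 1
D→E: (6)(9) − (7)(2) = 40
E→F: (7)(4) − (-2)(9) = 46
F→G: (-2)(8) − (-10)(4) = 24
G→H: (-10)(-4) − (-10)(8) = 120
H→A: (-10)(-4) − (-4)(-4) = 24
Σ = 351
Signed area = Σ/2 = 175.5 (positive ⇒ counter-clockwise traversal).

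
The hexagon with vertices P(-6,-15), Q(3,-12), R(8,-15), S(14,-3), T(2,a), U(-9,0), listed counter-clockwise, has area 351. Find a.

9

The doubled signed area Σ (x_i y_{i+1} − x_{i+1} y_i) is linear in a.
With a=0 it equals 495; the coefficient of a is 23 (from the two edges through T).
So 23·a + 495 = 2·351 = 702 ⇒ a = 9.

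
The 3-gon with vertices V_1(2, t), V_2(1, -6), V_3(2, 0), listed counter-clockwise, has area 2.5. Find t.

5

The doubled signed area Σ (x_i y_{i+1} − x_{i+1} y_i) is linear in t.
With t=0 it equals 0; the coefficient of t is 1 (from the two edges through V_1).
So 1·t + 0 = 2·2.5 = 5 ⇒ t = 5.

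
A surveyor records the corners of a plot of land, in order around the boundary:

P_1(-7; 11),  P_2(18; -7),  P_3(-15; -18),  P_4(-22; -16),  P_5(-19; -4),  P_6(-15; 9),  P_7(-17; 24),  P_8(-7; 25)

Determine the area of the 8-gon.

Apply Gauss's area formula: 2A = Σ (x_i·y_{i+1} − x_{i+1}·y_i), indices taken mod 8.
Σ = (-149) + (-429) + (-156) + (-216) + (-231) + (-207) + (-257) + (98) = -1547
Area = |Σ|/2 = 773.5.

773.5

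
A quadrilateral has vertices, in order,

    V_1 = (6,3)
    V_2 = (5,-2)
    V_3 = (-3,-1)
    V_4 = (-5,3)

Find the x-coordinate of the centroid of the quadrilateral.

Apply Gauss's area formula. First the cross-terms c_i = x_i·y_{i+1} − x_{i+1}·y_i:
  -27, -11, -14, -33  ⇒  2A = -85, A = -42.5.
Then Σ (x_i + x_{i+1})·c_i = -240, so x̄ = -240 / (6·(-42.5)) = 16/17.

16/17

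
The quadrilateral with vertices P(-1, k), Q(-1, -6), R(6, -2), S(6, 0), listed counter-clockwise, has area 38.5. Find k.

3

The doubled signed area Σ (x_i y_{i+1} − x_{i+1} y_i) is linear in k.
With k=0 it equals 56; the coefficient of k is 7 (from the two edges through P).
So 7·k + 56 = 2·38.5 = 77 ⇒ k = 3.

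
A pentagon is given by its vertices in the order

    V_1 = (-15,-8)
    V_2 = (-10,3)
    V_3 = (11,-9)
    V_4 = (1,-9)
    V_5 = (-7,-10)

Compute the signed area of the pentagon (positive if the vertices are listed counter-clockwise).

-162.5

Apply the surveyor's formula: 2A = Σ (x_i·y_{i+1} − x_{i+1}·y_i), indices taken mod 5.
Cross-terms: -125, 57, -90, -73, -94  ⇒  Σ = -325
Signed area = Σ/2 = -162.5 (negative ⇒ clockwise traversal).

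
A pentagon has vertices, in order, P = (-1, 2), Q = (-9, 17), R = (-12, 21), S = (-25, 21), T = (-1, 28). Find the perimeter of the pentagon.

|PQ| = √((-8)² + (15)²) = √289 = 17
|QR| = √((-3)² + (4)²) = √25 = 5
|RS| = √((-13)² + (0)²) = √169 = 13
|ST| = √((24)² + (7)²) = √625 = 25
|TP| = √((0)² + (-26)²) = √676 = 26
Perimeter = 17 + 5 + 13 + 25 + 26 = 86.

86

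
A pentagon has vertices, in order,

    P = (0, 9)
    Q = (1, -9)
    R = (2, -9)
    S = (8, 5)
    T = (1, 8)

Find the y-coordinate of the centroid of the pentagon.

Apply the surveyor's formula. First the cross-terms c_i = x_i·y_{i+1} − x_{i+1}·y_i:
  -9, 9, 82, 59, 9  ⇒  2A = 150, A = 75.
Then Σ (y_i + y_{i+1})·c_i = 430, so ȳ = 430 / (6·75) = 43/45.

43/45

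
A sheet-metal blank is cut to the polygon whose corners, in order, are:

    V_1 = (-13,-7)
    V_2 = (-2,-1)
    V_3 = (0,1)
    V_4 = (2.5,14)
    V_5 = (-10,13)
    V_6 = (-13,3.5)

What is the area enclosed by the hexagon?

218.75

Cross-terms: -1, -2, -2.5, 172.5, 134, 136.5  ⇒  Σ = 437.5
Area = |Σ|/2 = 218.75.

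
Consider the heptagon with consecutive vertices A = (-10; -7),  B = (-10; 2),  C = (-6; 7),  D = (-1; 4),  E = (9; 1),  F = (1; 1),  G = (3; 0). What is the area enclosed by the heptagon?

Apply Gauss's area formula: 2A = Σ (x_i·y_{i+1} − x_{i+1}·y_i), indices taken mod 7.
A→B: (-10)(2) − (-10)(-7) = -90
B→C: (-10)(7) − (-6)(2) = -58
C→D: (-6)(4) − (-1)(7) = -17
D→E: (-1)(1) − (9)(4) = -37
E→F: (9)(1) − (1)(1) = 8
F→G: (1)(0) − (3)(1) = -3
G→A: (3)(-7) − (-10)(0) = -21
Σ = -218
Area = |Σ|/2 = 109.

109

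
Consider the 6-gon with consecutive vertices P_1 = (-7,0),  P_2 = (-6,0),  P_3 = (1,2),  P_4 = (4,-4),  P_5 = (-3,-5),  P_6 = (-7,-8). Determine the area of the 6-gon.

61.5

Apply the shoelace (surveyor's) formula: 2A = Σ (x_i·y_{i+1} − x_{i+1}·y_i), indices taken mod 6.
Σ = (0) + (-12) + (-12) + (-32) + (-11) + (-56) = -123
Area = |Σ|/2 = 61.5.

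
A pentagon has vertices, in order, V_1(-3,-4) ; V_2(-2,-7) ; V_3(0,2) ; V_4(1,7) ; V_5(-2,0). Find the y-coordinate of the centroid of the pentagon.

-25/29

Apply the shoelace formula. First the cross-terms c_i = x_i·y_{i+1} − x_{i+1}·y_i:
  13, -4, -2, 14, 8  ⇒  2A = 29, A = 14.5.
Then Σ (y_i + y_{i+1})·c_i = -75, so ȳ = -75 / (6·14.5) = -25/29.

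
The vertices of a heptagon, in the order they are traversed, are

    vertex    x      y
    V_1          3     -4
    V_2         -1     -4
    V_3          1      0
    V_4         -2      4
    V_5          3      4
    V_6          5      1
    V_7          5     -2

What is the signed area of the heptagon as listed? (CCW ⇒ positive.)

Apply the shoelace formula: 2A = Σ (x_i·y_{i+1} − x_{i+1}·y_i), indices taken mod 7.
Σ = (-16) + (4) + (4) + (-20) + (-17) + (-15) + (-14) = -74
Signed area = Σ/2 = -37 (negative ⇒ clockwise traversal).

-37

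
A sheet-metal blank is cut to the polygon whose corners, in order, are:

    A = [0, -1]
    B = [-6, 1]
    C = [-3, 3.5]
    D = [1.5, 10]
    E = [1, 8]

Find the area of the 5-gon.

29.125

Apply the shoelace (surveyor's) formula: 2A = Σ (x_i·y_{i+1} − x_{i+1}·y_i), indices taken mod 5.
Σ = (-6) + (-18) + (-35.25) + (2) + (-1) = -58.25
Area = |Σ|/2 = 29.125.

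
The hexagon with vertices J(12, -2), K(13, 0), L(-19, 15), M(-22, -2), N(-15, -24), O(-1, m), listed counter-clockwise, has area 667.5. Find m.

-10

The doubled signed area Σ (x_i y_{i+1} − x_{i+1} y_i) is linear in m.
With m=0 it equals 1065; the coefficient of m is -27 (from the two edges through O).
So -27·m + 1065 = 2·667.5 = 1335 ⇒ m = -10.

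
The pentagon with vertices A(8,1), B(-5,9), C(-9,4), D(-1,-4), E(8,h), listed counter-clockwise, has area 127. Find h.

Write out the shoelace sum; only the two edges meeting at E involve h:
2·Area = [((-1)·h − 8·(-4)) + (8·1 − 8·h)] + 178
       = -9·h + 218 = 254
⇒ h = -4.

-4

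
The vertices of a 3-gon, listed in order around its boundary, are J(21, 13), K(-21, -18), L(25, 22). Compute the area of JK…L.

Apply Gauss's area formula: 2A = Σ (x_i·y_{i+1} − x_{i+1}·y_i), indices taken mod 3.
J→K: (21)(-18) − (-21)(13) = -105
K→L: (-21)(22) − (25)(-18) = -12
L→J: (25)(13) − (21)(22) = -137
Σ = -254
Area = |Σ|/2 = 127.

127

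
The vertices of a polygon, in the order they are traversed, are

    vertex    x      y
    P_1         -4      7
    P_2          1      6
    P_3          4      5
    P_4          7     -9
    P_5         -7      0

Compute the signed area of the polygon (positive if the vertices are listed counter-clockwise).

-116.5

Σ = (-31) + (-19) + (-71) + (-63) + (-49) = -233
Signed area = Σ/2 = -116.5 (negative ⇒ clockwise traversal).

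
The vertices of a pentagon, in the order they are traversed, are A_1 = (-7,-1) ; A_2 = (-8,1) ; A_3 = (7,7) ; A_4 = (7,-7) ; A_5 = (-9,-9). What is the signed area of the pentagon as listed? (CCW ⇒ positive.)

-178

Σ = (-15) + (-63) + (-98) + (-126) + (-54) = -356
Signed area = Σ/2 = -178 (negative ⇒ clockwise traversal).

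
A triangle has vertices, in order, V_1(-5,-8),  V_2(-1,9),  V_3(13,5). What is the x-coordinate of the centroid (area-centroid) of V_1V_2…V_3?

Apply the shoelace formula. First the cross-terms c_i = x_i·y_{i+1} − x_{i+1}·y_i:
  -53, -122, -79  ⇒  2A = -254, A = -127.
Then Σ (x_i + x_{i+1})·c_i = -1778, so x̄ = -1778 / (6·(-127)) = 7/3.

7/3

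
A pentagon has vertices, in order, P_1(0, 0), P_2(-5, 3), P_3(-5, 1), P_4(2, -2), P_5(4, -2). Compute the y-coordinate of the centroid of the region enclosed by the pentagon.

Apply the shoelace (surveyor's) formula. First the cross-terms c_i = x_i·y_{i+1} − x_{i+1}·y_i:
  0, 10, 8, 4, 0  ⇒  2A = 22, A = 11.
Then Σ (y_i + y_{i+1})·c_i = 16, so ȳ = 16 / (6·11) = 8/33.

8/33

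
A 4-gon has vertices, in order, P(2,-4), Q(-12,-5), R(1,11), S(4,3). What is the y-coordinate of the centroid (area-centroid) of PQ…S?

Apply the surveyor's formula. First the cross-terms c_i = x_i·y_{i+1} − x_{i+1}·y_i:
  -58, -127, -41, -22  ⇒  2A = -248, A = -124.
Then Σ (y_i + y_{i+1})·c_i = -792, so ȳ = -792 / (6·(-124)) = 33/31.

33/31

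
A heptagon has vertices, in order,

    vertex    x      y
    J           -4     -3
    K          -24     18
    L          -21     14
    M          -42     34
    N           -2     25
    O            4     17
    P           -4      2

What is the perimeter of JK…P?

136

|JK| = √((-20)² + (21)²) = √841 = 29
|KL| = √((3)² + (-4)²) = √25 = 5
|LM| = √((-21)² + (20)²) = √841 = 29
|MN| = √((40)² + (-9)²) = √1681 = 41
|NO| = √((6)² + (-8)²) = √100 = 10
|OP| = √((-8)² + (-15)²) = √289 = 17
|PJ| = √((0)² + (-5)²) = √25 = 5
Perimeter = 29 + 5 + 29 + 41 + 10 + 17 + 5 = 136.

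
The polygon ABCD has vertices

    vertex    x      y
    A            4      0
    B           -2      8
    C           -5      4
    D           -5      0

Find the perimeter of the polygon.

|AB| = √((-6)² + (8)²) = √100 = 10
|BC| = √((-3)² + (-4)²) = √25 = 5
|CD| = √((0)² + (-4)²) = √16 = 4
|DA| = √((9)² + (0)²) = √81 = 9
Perimeter = 10 + 5 + 4 + 9 = 28.

28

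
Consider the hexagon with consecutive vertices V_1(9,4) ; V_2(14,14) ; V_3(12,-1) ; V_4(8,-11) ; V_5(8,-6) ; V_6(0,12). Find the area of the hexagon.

104

V_1→V_2: (9)(14) − (14)(4) = 70
V_2→V_3: (14)(-1) − (12)(14) = -182
V_3→V_4: (12)(-11) − (8)(-1) = -124
V_4→V_5: (8)(-6) − (8)(-11) = 40
V_5→V_6: (8)(12) − (0)(-6) = 96
V_6→V_1: (0)(4) − (9)(12) = -108
Σ = -208
Area = |Σ|/2 = 104.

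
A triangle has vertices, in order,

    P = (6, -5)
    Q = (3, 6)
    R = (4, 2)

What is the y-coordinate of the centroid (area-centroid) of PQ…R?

Apply the shoelace formula. First the cross-terms c_i = x_i·y_{i+1} − x_{i+1}·y_i:
  51, -18, -32  ⇒  2A = 1, A = 0.5.
Then Σ (y_i + y_{i+1})·c_i = 3, so ȳ = 3 / (6·0.5) = 1.

1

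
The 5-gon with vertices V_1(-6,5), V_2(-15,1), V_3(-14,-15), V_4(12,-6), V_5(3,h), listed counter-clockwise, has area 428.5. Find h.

The doubled signed area Σ (x_i y_{i+1} − x_{i+1} y_i) is linear in h.
With h=0 it equals 605; the coefficient of h is 18 (from the two edges through V_5).
So 18·h + 605 = 2·428.5 = 857 ⇒ h = 14.

14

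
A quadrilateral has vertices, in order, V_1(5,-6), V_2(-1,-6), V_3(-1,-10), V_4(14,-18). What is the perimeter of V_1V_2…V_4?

|V_1V_2| = √((-6)² + (0)²) = √36 = 6
|V_2V_3| = √((0)² + (-4)²) = √16 = 4
|V_3V_4| = √((15)² + (-8)²) = √289 = 17
|V_4V_1| = √((-9)² + (12)²) = √225 = 15
Perimeter = 6 + 4 + 17 + 15 = 42.

42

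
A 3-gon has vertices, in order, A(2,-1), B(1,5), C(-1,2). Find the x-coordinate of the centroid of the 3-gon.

Apply Gauss's area formula. First the cross-terms c_i = x_i·y_{i+1} − x_{i+1}·y_i:
  11, 7, -3  ⇒  2A = 15, A = 7.5.
Then Σ (x_i + x_{i+1})·c_i = 30, so x̄ = 30 / (6·7.5) = 2/3.

2/3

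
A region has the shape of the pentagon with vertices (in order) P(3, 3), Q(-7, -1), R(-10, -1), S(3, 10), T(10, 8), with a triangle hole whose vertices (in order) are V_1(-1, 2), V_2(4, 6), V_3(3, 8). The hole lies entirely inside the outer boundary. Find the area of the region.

Outer boundary:
Apply the shoelace formula: 2A = Σ (x_i·y_{i+1} − x_{i+1}·y_i), indices taken mod 5.
Σ = (18) + (-3) + (-97) + (-76) + (6) = -152
Area = |Σ|/2 = 76.
Hole:
Σ = (-14) + (14) + (14) = 14
Area = |Σ|/2 = 7.
Net area = 76 − 7 = 69.

69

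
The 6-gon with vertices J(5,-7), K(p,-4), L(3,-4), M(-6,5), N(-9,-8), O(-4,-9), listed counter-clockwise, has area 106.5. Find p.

5

Write out the shoelace sum; only the two edges meeting at K involve p:
2·Area = [(5·(-4) − p·(-7)) + (p·(-4) − 3·(-4))] + 206
       = 3·p + 198 = 213
⇒ p = 5.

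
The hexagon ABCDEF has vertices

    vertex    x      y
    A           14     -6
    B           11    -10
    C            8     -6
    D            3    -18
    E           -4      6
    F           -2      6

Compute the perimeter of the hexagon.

|AB| = √((-3)² + (-4)²) = √25 = 5
|BC| = √((-3)² + (4)²) = √25 = 5
|CD| = √((-5)² + (-12)²) = √169 = 13
|DE| = √((-7)² + (24)²) = √625 = 25
|EF| = √((2)² + (0)²) = √4 = 2
|FA| = √((16)² + (-12)²) = √400 = 20
Perimeter = 5 + 5 + 13 + 25 + 2 + 20 = 70.

70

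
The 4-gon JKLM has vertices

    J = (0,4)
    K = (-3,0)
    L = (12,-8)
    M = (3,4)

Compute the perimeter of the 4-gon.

|JK| = √((-3)² + (-4)²) = √25 = 5
|KL| = √((15)² + (-8)²) = √289 = 17
|LM| = √((-9)² + (12)²) = √225 = 15
|MJ| = √((-3)² + (0)²) = √9 = 3
Perimeter = 5 + 17 + 15 + 3 = 40.

40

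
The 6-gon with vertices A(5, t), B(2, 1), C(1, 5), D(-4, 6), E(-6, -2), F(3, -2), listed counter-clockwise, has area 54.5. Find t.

Write out the shoelace sum; only the two edges meeting at A involve t:
2·Area = [(3·t − 5·(-2)) + (5·1 − 2·t)] + 97
       = 1·t + 112 = 109
⇒ t = -3.

-3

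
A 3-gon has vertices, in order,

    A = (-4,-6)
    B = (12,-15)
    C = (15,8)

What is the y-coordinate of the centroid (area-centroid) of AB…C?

Apply the shoelace (surveyor's) formula. First the cross-terms c_i = x_i·y_{i+1} − x_{i+1}·y_i:
  132, 321, -58  ⇒  2A = 395, A = 197.5.
Then Σ (y_i + y_{i+1})·c_i = -5135, so ȳ = -5135 / (6·197.5) = -13/3.

-13/3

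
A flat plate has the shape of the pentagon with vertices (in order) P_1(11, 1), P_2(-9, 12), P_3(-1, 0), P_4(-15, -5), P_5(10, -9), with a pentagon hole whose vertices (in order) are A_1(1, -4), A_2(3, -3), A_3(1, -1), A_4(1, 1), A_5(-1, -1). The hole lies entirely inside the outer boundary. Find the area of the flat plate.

218

Outer boundary:
P_1→P_2: (11)(12) − (-9)(1) = 141
P_2→P_3: (-9)(0) − (-1)(12) = 12
P_3→P_4: (-1)(-5) − (-15)(0) = 5
P_4→P_5: (-15)(-9) − (10)(-5) = 185
P_5→P_1: (10)(1) − (11)(-9) = 109
Σ = 452
Area = |Σ|/2 = 226.
Hole:
Apply the surveyor's formula: 2A = Σ (x_i·y_{i+1} − x_{i+1}·y_i), indices taken mod 5.
A_1→A_2: (1)(-3) − (3)(-4) = 9
A_2→A_3: (3)(-1) − (1)(-3) = 0
A_3→A_4: (1)(1) − (1)(-1) = 2
A_4→A_5: (1)(-1) − (-1)(1) = 0
A_5→A_1: (-1)(-4) − (1)(-1) = 5
Σ = 16
Area = |Σ|/2 = 8.
Net area = 226 − 8 = 218.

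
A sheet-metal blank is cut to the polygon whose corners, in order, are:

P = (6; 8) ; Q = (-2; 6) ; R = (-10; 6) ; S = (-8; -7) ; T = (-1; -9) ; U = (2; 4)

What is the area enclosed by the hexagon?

Apply Gauss's area formula: 2A = Σ (x_i·y_{i+1} − x_{i+1}·y_i), indices taken mod 6.
Σ = (52) + (48) + (118) + (65) + (14) + (-8) = 289
Area = |Σ|/2 = 144.5.

144.5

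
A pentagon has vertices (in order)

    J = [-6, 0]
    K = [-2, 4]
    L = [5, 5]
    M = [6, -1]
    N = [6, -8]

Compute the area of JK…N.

89.5

Apply Gauss's area formula: 2A = Σ (x_i·y_{i+1} − x_{i+1}·y_i), indices taken mod 5.
J→K: (-6)(4) − (-2)(0) = -24
K→L: (-2)(5) − (5)(4) = -30
L→M: (5)(-1) − (6)(5) = -35
M→N: (6)(-8) − (6)(-1) = -42
N→J: (6)(0) − (-6)(-8) = -48
Σ = -179
Area = |Σ|/2 = 89.5.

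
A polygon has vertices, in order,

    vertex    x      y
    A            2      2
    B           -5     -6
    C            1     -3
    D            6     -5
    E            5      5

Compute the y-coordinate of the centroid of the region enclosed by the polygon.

Apply the shoelace (surveyor's) formula. First the cross-terms c_i = x_i·y_{i+1} − x_{i+1}·y_i:
  -2, 21, 13, 55, 0  ⇒  2A = 87, A = 43.5.
Then Σ (y_i + y_{i+1})·c_i = -285, so ȳ = -285 / (6·43.5) = -95/87.

-95/87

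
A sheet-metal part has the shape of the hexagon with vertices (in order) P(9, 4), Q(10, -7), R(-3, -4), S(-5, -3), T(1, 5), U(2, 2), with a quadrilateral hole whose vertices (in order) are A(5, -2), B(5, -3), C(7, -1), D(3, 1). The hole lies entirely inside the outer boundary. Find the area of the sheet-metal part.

Outer boundary:
Σ = (-103) + (-61) + (-11) + (-22) + (-8) + (-10) = -215
Area = |Σ|/2 = 107.5.
Hole:
Apply the shoelace formula: 2A = Σ (x_i·y_{i+1} − x_{i+1}·y_i), indices taken mod 4.
Cross-terms: -5, 16, 10, -11  ⇒  Σ = 10
Area = |Σ|/2 = 5.
Net area = 107.5 − 5 = 102.5.

102.5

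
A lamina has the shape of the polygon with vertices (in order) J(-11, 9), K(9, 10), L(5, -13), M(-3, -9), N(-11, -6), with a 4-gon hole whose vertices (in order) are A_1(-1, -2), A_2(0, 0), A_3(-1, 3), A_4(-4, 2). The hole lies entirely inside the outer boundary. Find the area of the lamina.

Outer boundary:
Σ = (-191) + (-167) + (-84) + (-81) + (-165) = -688
Area = |Σ|/2 = 344.
Hole:
Apply the shoelace formula: 2A = Σ (x_i·y_{i+1} − x_{i+1}·y_i), indices taken mod 4.
Cross-terms: 0, 0, 10, 10  ⇒  Σ = 20
Area = |Σ|/2 = 10.
Net area = 344 − 10 = 334.

334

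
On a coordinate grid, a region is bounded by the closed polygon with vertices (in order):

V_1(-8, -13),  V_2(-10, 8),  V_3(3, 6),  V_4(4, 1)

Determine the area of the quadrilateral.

171.5

V_1→V_2: (-8)(8) − (-10)(-13) = -194
V_2→V_3: (-10)(6) − (3)(8) = -84
V_3→V_4: (3)(1) − (4)(6) = -21
V_4→V_1: (4)(-13) − (-8)(1) = -44
Σ = -343
Area = |Σ|/2 = 171.5.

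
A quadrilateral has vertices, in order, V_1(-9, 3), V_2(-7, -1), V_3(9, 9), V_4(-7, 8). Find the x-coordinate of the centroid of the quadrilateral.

-7/3

Apply the surveyor's formula. First the cross-terms c_i = x_i·y_{i+1} − x_{i+1}·y_i:
  30, -54, 135, 51  ⇒  2A = 162, A = 81.
Then Σ (x_i + x_{i+1})·c_i = -1134, so x̄ = -1134 / (6·81) = -7/3.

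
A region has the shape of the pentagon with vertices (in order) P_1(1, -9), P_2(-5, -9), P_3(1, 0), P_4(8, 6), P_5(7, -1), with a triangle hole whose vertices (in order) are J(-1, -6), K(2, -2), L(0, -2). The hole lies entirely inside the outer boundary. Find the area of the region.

71.5

Outer boundary:
Apply the surveyor's formula: 2A = Σ (x_i·y_{i+1} − x_{i+1}·y_i), indices taken mod 5.
Σ = (-54) + (9) + (6) + (-50) + (-62) = -151
Area = |Σ|/2 = 75.5.
Hole:
Apply Gauss's area formula: 2A = Σ (x_i·y_{i+1} − x_{i+1}·y_i), indices taken mod 3.
Cross-terms: 14, -4, -2  ⇒  Σ = 8
Area = |Σ|/2 = 4.
Net area = 75.5 − 4 = 71.5.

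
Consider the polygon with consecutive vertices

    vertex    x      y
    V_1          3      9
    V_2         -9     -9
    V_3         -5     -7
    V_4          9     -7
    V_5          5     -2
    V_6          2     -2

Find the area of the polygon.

Apply the shoelace formula: 2A = Σ (x_i·y_{i+1} − x_{i+1}·y_i), indices taken mod 6.
Cross-terms: 54, 18, 98, 17, -6, 24  ⇒  Σ = 205
Area = |Σ|/2 = 102.5.

102.5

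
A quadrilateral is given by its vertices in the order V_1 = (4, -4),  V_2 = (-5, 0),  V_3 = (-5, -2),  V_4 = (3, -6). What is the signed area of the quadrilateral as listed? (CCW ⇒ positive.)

19

Apply the shoelace (surveyor's) formula: 2A = Σ (x_i·y_{i+1} − x_{i+1}·y_i), indices taken mod 4.
Σ = (-20) + (10) + (36) + (12) = 38
Signed area = Σ/2 = 19 (positive ⇒ counter-clockwise traversal).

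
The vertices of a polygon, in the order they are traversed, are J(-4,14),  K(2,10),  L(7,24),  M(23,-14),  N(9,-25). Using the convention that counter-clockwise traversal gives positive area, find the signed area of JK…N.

-581.5

Cross-terms: -68, -22, -650, -449, 26  ⇒  Σ = -1163
Signed area = Σ/2 = -581.5 (negative ⇒ clockwise traversal).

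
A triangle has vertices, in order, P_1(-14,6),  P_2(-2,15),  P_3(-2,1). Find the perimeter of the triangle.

42

|P_1P_2| = √((12)² + (9)²) = √225 = 15
|P_2P_3| = √((0)² + (-14)²) = √196 = 14
|P_3P_1| = √((-12)² + (5)²) = √169 = 13
Perimeter = 15 + 14 + 13 = 42.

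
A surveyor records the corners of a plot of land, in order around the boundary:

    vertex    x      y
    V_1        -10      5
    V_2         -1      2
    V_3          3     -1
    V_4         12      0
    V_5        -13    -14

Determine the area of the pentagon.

Apply the surveyor's formula: 2A = Σ (x_i·y_{i+1} − x_{i+1}·y_i), indices taken mod 5.
Cross-terms: -15, -5, 12, -168, -205  ⇒  Σ = -381
Area = |Σ|/2 = 190.5.

190.5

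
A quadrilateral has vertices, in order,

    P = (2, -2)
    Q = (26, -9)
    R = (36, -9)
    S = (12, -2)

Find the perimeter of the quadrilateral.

|PQ| = √((24)² + (-7)²) = √625 = 25
|QR| = √((10)² + (0)²) = √100 = 10
|RS| = √((-24)² + (7)²) = √625 = 25
|SP| = √((-10)² + (0)²) = √100 = 10
Perimeter = 25 + 10 + 25 + 10 = 70.

70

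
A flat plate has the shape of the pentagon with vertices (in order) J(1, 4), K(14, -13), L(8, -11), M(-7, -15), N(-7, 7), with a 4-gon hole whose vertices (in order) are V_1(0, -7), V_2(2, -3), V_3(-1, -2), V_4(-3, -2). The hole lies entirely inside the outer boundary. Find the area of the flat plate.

240.5

Outer boundary:
J→K: (1)(-13) − (14)(4) = -69
K→L: (14)(-11) − (8)(-13) = -50
L→M: (8)(-15) − (-7)(-11) = -197
M→N: (-7)(7) − (-7)(-15) = -154
N→J: (-7)(4) − (1)(7) = -35
Σ = -505
Area = |Σ|/2 = 252.5.
Hole:
Apply the surveyor's formula: 2A = Σ (x_i·y_{i+1} − x_{i+1}·y_i), indices taken mod 4.
V_1→V_2: (0)(-3) − (2)(-7) = 14
V_2→V_3: (2)(-2) − (-1)(-3) = -7
V_3→V_4: (-1)(-2) − (-3)(-2) = -4
V_4→V_1: (-3)(-7) − (0)(-2) = 21
Σ = 24
Area = |Σ|/2 = 12.
Net area = 252.5 − 12 = 240.5.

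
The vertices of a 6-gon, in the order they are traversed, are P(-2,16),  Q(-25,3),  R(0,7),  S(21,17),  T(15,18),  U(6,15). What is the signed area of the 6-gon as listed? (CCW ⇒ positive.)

219

Apply Gauss's area formula: 2A = Σ (x_i·y_{i+1} − x_{i+1}·y_i), indices taken mod 6.
P→Q: (-2)(3) − (-25)(16) = 394
Q→R: (-25)(7) − (0)(3) = -175
R→S: (0)(17) − (21)(7) = -147
S→T: (21)(18) − (15)(17) = 123
T→U: (15)(15) − (6)(18) = 117
U→P: (6)(16) − (-2)(15) = 126
Σ = 438
Signed area = Σ/2 = 219 (positive ⇒ counter-clockwise traversal).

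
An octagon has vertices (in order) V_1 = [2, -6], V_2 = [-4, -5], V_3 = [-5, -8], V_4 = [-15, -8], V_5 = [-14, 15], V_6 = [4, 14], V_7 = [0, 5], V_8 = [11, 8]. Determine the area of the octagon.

408.5

Apply the shoelace formula: 2A = Σ (x_i·y_{i+1} − x_{i+1}·y_i), indices taken mod 8.
Cross-terms: -34, 7, -80, -337, -256, 20, -55, -82  ⇒  Σ = -817
Area = |Σ|/2 = 408.5.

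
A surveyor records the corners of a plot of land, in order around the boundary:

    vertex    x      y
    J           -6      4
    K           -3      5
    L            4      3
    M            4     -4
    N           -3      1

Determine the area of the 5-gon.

44.5

Apply the shoelace (surveyor's) formula: 2A = Σ (x_i·y_{i+1} − x_{i+1}·y_i), indices taken mod 5.
Cross-terms: -18, -29, -28, -8, -6  ⇒  Σ = -89
Area = |Σ|/2 = 44.5.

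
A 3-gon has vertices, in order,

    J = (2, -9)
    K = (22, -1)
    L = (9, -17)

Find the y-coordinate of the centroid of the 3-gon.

Apply the shoelace (surveyor's) formula. First the cross-terms c_i = x_i·y_{i+1} − x_{i+1}·y_i:
  196, -365, -47  ⇒  2A = -216, A = -108.
Then Σ (y_i + y_{i+1})·c_i = 5832, so ȳ = 5832 / (6·(-108)) = -9.

-9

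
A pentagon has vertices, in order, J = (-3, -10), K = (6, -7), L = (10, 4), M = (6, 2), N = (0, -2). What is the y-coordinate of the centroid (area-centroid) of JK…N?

Apply the shoelace formula. First the cross-terms c_i = x_i·y_{i+1} − x_{i+1}·y_i:
  81, 94, -4, -12, -6  ⇒  2A = 153, A = 76.5.
Then Σ (y_i + y_{i+1})·c_i = -1611, so ȳ = -1611 / (6·76.5) = -179/51.

-179/51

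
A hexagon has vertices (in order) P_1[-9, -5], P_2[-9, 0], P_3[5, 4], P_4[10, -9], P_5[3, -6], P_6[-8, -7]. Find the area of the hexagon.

145.5

Σ = (-45) + (-36) + (-85) + (-33) + (-69) + (-23) = -291
Area = |Σ|/2 = 145.5.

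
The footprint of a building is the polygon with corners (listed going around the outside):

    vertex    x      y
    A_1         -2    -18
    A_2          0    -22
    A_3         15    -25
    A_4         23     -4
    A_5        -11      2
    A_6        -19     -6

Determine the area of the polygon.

662.5

Apply the shoelace (surveyor's) formula: 2A = Σ (x_i·y_{i+1} − x_{i+1}·y_i), indices taken mod 6.
Cross-terms: 44, 330, 515, 2, 104, 330  ⇒  Σ = 1325
Area = |Σ|/2 = 662.5.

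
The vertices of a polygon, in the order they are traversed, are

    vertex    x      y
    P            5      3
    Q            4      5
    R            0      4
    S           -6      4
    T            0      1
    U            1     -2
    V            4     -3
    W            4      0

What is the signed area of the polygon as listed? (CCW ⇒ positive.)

37.5

Apply the shoelace formula: 2A = Σ (x_i·y_{i+1} − x_{i+1}·y_i), indices taken mod 8.
P→Q: (5)(5) − (4)(3) = 13
Q→R: (4)(4) − (0)(5) = 16
R→S: (0)(4) − (-6)(4) = 24
S→T: (-6)(1) − (0)(4) = -6
T→U: (0)(-2) − (1)(1) = -1
U→V: (1)(-3) − (4)(-2) = 5
V→W: (4)(0) − (4)(-3) = 12
W→P: (4)(3) − (5)(0) = 12
Σ = 75
Signed area = Σ/2 = 37.5 (positive ⇒ counter-clockwise traversal).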